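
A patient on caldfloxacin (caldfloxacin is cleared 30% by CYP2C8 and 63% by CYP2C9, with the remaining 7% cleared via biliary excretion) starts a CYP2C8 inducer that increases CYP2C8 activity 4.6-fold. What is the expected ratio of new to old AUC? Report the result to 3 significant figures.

0.481

The CYP2C8 pathway (30% of clearance) is boosted to 4.6× activity: 0.3 × 4.6 = 1.38.
CYP2C9 (63%) and the residual 7% are unaffected.
New clearance relative to baseline: 1.38 + 0.63 + 0.07 = 2.08.
Since AUC ∝ 1/CL, the ratio is 1 / 2.08 = 0.481.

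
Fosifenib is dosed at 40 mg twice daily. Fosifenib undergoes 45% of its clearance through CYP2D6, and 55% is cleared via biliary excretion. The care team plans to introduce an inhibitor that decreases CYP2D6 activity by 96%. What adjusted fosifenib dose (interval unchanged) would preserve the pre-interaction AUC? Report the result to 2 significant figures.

23 mg

The CYP2D6 pathway (45% of clearance) is reduced to 0.04× activity: 0.45 × 0.04 = 0.018.
The remaining 55% of clearance is unaffected.
New clearance relative to baseline: 0.018 + 0.55 = 0.568.
To maintain the same steady-state level, dose must scale with clearance: new dose = 40 × 0.568 = 23 mg.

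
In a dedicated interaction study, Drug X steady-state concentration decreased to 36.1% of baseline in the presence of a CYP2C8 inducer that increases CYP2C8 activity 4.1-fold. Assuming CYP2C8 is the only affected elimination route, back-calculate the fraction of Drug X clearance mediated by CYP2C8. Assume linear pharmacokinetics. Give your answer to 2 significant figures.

Call the CYP2C8 fraction fm. After the interaction, CL_new/CL_old = fm × 4.1 + (1 − fm).
Steady-state concentration ratio = 1 / (new CL fraction), so new CL fraction = 1 / 0.361 = 2.77.
fm × 4.1 + 1 − fm = 2.77  ⇒  fm × (4.1 − 1) = 1.77  ⇒  fm = 0.57.

0.57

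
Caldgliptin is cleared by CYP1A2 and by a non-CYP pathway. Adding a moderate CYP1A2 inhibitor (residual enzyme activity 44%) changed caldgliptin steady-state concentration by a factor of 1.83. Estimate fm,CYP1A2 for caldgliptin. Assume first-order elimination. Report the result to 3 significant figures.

0.810

Let x = fm,CYP1A2. Because steady-state concentration ∝ 1/CL, relative clearance fell to 1/1.83 = 0.5464.
Setting x·0.44 + (1 − x) = 0.5464 and solving: x = (0.5464 − 1)/(0.44 − 1) = 0.810.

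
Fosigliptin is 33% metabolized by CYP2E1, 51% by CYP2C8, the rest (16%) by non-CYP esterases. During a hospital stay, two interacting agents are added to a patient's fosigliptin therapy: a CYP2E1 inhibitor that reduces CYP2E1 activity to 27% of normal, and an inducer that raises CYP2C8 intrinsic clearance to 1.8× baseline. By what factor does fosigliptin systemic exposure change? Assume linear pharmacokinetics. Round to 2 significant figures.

The CYP2E1 pathway (33% of clearance) falls to 0.27× activity: 0.33 × 0.27 = 0.0891.
The CYP2C8 pathway (51% of clearance) increases to 1.8× activity: 0.51 × 1.8 = 0.918.
Non-CYP routes (16%) are unchanged.
Relative clearance = 0.0891 + 0.918 + 0.16 = 1.1671.
Net systemic exposure ratio = 1 / 1.1671 = 0.86.

0.86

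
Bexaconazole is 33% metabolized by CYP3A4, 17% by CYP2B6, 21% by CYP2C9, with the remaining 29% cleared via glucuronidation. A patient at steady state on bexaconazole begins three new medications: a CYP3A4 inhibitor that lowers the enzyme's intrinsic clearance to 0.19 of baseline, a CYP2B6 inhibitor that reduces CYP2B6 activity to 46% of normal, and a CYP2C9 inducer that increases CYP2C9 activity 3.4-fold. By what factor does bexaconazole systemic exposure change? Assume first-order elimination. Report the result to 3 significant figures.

0.873

The CYP3A4 pathway (33% of clearance) is reduced to 0.19× activity: 0.33 × 0.19 = 0.0627.
The CYP2B6 pathway (17% of clearance) is reduced to 0.46× activity: 0.17 × 0.46 = 0.0782.
The CYP2C9 pathway (21% of clearance) is boosted to 3.4× activity: 0.21 × 3.4 = 0.714.
Non-CYP routes (29%) are unchanged.
New clearance relative to baseline: 0.0627 + 0.0782 + 0.714 + 0.29 = 1.1449.
Net systemic exposure ratio = 1 / 1.1449 = 0.873.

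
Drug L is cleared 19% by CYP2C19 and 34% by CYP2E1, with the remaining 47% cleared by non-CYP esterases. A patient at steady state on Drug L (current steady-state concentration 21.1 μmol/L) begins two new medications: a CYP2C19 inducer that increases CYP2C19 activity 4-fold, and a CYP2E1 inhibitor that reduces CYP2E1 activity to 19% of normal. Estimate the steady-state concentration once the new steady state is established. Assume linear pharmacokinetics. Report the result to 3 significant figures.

16.3 μmol/L

The CYP2C19 pathway (19% of clearance) is boosted to 4× activity: 0.19 × 4 = 0.76.
The CYP2E1 pathway (34% of clearance) falls to 0.19× activity: 0.34 × 0.19 = 0.0646.
Non-CYP routes (47%) are unchanged.
CL_new/CL_old = 0.76 + 0.0646 + 0.47 = 1.2946.
Dividing the baseline by the relative clearance: 21.1 / 1.2946 = 16.3 μmol/L.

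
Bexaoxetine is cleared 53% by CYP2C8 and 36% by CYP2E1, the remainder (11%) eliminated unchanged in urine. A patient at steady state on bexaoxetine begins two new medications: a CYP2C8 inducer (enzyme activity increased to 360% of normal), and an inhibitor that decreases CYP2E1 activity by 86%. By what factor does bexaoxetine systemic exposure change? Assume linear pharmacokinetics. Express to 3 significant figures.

0.483

The CYP2C8 pathway (53% of clearance) is boosted to 3.6× activity: 0.53 × 3.6 = 1.908.
The CYP2E1 pathway (36% of clearance) falls to 0.14× activity: 0.36 × 0.14 = 0.0504.
The remaining 11% of clearance is unaffected.
New clearance relative to baseline: 1.908 + 0.0504 + 0.11 = 2.0684.
Because systemic exposure varies inversely with clearance, the combined effect is 1 / 2.0684 = 0.483.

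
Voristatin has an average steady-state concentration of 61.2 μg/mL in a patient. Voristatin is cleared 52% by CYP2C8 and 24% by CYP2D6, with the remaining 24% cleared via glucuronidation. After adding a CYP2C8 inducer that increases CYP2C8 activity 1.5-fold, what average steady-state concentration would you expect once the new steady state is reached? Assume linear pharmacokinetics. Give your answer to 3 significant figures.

48.6 μg/mL

The CYP2C8 pathway (52% of clearance) rises to 1.5× activity: 0.52 × 1.5 = 0.78.
CYP2D6 (24%) and the residual 24% are unaffected.
CL_new/CL_old = 0.78 + 0.24 + 0.24 = 1.26.
New average steady-state concentration = baseline ÷ relative clearance = 61.2 / 1.26 = 48.6 μg/mL.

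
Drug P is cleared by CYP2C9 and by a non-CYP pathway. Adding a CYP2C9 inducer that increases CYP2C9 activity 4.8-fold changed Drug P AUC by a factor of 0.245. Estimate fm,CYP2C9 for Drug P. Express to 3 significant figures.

CL'/CL = 1 / 0.245 = 4.082
4.8·fm + (1 − fm) = 4.082
fm = (4.082 − 1) / (4.8 − 1) = 0.811

0.811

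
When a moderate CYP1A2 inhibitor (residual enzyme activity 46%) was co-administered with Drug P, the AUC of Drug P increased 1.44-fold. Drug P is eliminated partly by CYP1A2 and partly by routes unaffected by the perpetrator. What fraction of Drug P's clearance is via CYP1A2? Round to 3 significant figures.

0.566

Let x = fm,CYP1A2. Because AUC ∝ 1/CL, relative clearance fell to 1/1.44 = 0.6944.
Setting x·0.46 + (1 − x) = 0.6944 and solving: x = (0.6944 − 1)/(0.46 − 1) = 0.566.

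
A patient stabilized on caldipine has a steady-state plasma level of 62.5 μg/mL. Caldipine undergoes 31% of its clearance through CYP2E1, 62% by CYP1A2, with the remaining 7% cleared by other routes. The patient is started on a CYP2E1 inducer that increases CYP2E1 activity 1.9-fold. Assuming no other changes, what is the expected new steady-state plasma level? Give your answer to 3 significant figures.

The CYP2E1 pathway (31% of clearance) is boosted to 1.9× activity: 0.31 × 1.9 = 0.589.
CYP1A2 (62%) and the residual 7% are unaffected.
New clearance relative to baseline: 0.589 + 0.62 + 0.07 = 1.279.
Steady-state plasma level ∝ 1/CL, so new value = 62.5 / 1.279 = 48.9 μg/mL.

48.9 μg/mL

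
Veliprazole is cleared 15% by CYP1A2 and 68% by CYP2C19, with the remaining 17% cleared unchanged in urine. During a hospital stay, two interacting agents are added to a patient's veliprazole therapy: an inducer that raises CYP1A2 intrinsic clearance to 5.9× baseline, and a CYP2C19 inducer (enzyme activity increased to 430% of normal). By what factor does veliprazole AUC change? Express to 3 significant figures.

CYP1A2: 0.15 × 5.9 = 0.885
CYP2C19: 0.68 × 4.3 = 2.924
Other: 0.17 (unchanged)
New clearance relative to baseline: 0.885 + 2.924 + 0.17 = 3.979.
AUC ∝ 1/CL: fold-change = 1 / 3.979 = 0.251.

0.251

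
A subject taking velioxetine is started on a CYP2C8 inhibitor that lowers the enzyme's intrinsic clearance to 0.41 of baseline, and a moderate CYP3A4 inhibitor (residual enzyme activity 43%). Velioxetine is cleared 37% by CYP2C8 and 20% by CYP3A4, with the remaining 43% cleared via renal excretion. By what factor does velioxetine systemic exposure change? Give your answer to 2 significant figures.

1.5

The CYP2C8 pathway (37% of clearance) drops to 0.41× activity: 0.37 × 0.41 = 0.1517.
The CYP3A4 pathway (20% of clearance) falls to 0.43× activity: 0.2 × 0.43 = 0.086.
The remaining 43% of clearance is unaffected.
CL_new/CL_old = 0.1517 + 0.086 + 0.43 = 0.6677.
Because systemic exposure varies inversely with clearance, the combined effect is 1 / 0.6677 = 1.5.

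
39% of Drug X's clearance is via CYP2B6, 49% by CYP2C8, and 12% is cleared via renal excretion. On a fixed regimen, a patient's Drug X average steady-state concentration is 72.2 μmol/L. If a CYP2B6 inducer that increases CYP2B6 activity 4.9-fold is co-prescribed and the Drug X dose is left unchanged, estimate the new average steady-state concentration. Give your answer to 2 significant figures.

29 μmol/L

The CYP2B6 pathway (39% of clearance) is boosted to 4.9× activity: 0.39 × 4.9 = 1.911.
CYP2C8 (49%) and the residual 12% are unaffected.
CL_new/CL_old = 1.911 + 0.49 + 0.12 = 2.521.
With dosing unchanged, average steady-state concentration scales as 1/CL: 72.2 / 2.521 = 29 μmol/L.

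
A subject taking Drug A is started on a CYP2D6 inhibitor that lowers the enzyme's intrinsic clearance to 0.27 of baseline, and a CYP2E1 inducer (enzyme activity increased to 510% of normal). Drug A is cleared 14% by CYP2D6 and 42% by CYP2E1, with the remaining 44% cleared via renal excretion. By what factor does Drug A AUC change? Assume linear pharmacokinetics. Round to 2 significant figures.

0.38

CYP2D6: 0.14 × 0.27 = 0.0378
CYP2E1: 0.42 × 5.1 = 2.142
Other: 0.44 (unchanged)
CL_new/CL_old = 0.0378 + 2.142 + 0.44 = 2.6198.
AUC ∝ 1/CL: fold-change = 1 / 2.6198 = 0.38.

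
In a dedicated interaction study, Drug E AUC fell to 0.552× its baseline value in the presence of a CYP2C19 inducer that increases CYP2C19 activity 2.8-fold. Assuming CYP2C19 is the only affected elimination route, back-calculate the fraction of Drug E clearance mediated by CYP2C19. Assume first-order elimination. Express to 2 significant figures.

0.45

Call the CYP2C19 fraction fm. After the interaction, CL_new/CL_old = fm × 2.8 + (1 − fm).
AUC ratio = 1 / (new CL fraction), so new CL fraction = 1 / 0.552 = 1.812.
fm × 2.8 + 1 − fm = 1.812  ⇒  fm × (2.8 − 1) = 0.8116  ⇒  fm = 0.45.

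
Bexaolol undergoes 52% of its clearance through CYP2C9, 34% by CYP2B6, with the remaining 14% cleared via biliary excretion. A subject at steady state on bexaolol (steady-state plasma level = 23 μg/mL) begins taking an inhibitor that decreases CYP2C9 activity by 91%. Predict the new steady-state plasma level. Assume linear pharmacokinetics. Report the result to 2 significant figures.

44 μg/mL

CYP2C9: 0.52 × 0.09 = 0.0468
CYP2B6: 0.34 (unchanged)
Other: 0.14 (unchanged)
New clearance relative to baseline: 0.0468 + 0.34 + 0.14 = 0.5268.
With dosing unchanged, steady-state plasma level scales as 1/CL: 23 / 0.5268 = 44 μg/mL.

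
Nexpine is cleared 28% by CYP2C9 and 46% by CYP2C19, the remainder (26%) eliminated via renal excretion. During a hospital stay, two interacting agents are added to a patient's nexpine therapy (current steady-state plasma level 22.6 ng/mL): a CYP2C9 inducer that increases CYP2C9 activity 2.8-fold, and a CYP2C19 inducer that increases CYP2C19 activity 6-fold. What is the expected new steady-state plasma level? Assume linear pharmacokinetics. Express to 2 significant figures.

CYP2C9: 0.28 × 2.8 = 0.784
CYP2C19: 0.46 × 6 = 2.76
Other: 0.26 (unchanged)
New clearance relative to baseline: 0.784 + 2.76 + 0.26 = 3.804.
New steady-state plasma level = 22.6 / 3.804 = 5.9 ng/mL (concentration scales inversely with clearance).

5.9 ng/mL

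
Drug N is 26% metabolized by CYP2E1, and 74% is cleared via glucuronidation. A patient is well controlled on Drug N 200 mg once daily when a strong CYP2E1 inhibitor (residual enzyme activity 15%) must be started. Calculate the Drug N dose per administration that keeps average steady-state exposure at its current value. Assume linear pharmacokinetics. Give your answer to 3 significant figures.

156 mg

The CYP2E1 pathway (26% of clearance) falls to 0.15× activity: 0.26 × 0.15 = 0.039.
Non-CYP routes (74%) are unchanged.
New clearance relative to baseline: 0.039 + 0.74 = 0.779.
Css,avg = (dose rate)/CL, so holding Css fixed requires dose ∝ CL: 200 × 0.779 = 156 mg.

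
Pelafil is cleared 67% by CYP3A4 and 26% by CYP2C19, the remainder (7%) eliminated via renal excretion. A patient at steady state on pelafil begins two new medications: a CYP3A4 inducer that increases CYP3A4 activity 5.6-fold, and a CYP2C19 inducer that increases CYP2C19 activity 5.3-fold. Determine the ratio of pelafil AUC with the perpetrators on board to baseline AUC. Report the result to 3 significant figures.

0.192

The CYP3A4 pathway (67% of clearance) increases to 5.6× activity: 0.67 × 5.6 = 3.752.
The CYP2C19 pathway (26% of clearance) rises to 5.3× activity: 0.26 × 5.3 = 1.378.
The remaining 7% of clearance is unaffected.
Relative clearance = 3.752 + 1.378 + 0.07 = 5.2.
Because AUC varies inversely with clearance, the combined effect is 1 / 5.2 = 0.192.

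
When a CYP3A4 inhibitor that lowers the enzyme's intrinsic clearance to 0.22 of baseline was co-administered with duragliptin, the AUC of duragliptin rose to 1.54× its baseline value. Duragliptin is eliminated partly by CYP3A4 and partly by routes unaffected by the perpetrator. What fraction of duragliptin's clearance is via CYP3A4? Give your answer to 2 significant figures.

0.45

Call the CYP3A4 fraction fm. After the interaction, CL_new/CL_old = fm × 0.22 + (1 − fm).
AUC ratio = 1 / (new CL fraction), so new CL fraction = 1 / 1.54 = 0.6494.
fm × 0.22 + 1 − fm = 0.6494  ⇒  fm × (0.22 − 1) = −0.3506  ⇒  fm = 0.45.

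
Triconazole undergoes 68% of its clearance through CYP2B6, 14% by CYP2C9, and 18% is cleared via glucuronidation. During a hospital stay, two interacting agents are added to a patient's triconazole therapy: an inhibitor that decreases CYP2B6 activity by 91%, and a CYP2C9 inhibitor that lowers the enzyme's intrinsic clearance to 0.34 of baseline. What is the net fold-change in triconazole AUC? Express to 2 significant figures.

3.5

The CYP2B6 pathway (68% of clearance) falls to 0.09× activity: 0.68 × 0.09 = 0.0612.
The CYP2C9 pathway (14% of clearance) is reduced to 0.34× activity: 0.14 × 0.34 = 0.0476.
The remaining 18% of clearance is unaffected.
CL_new/CL_old = 0.0612 + 0.0476 + 0.18 = 0.2888.
Net AUC ratio = 1 / 0.2888 = 3.5.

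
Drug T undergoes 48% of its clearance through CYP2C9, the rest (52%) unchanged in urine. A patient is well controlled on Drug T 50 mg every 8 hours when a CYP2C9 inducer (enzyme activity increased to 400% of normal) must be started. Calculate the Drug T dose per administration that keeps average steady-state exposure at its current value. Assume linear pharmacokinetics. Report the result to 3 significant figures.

The CYP2C9 pathway (48% of clearance) is boosted to 4× activity: 0.48 × 4 = 1.92.
Non-CYP routes (52%) are unchanged.
New clearance relative to baseline: 1.92 + 0.52 = 2.44.
Exposure is unchanged when dose changes in proportion to clearance. New dose = 50 mg × 2.44 = 122 mg.

122 mg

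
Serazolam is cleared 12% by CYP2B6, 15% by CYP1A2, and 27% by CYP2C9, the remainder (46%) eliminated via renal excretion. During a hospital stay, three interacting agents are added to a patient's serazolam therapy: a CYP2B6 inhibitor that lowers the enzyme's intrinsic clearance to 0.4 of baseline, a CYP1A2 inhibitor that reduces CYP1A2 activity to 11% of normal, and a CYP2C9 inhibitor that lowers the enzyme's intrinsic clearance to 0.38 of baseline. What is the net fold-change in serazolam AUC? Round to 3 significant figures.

1.59

The CYP2B6 pathway (12% of clearance) falls to 0.4× activity: 0.12 × 0.4 = 0.048.
The CYP1A2 pathway (15% of clearance) is reduced to 0.11× activity: 0.15 × 0.11 = 0.0165.
The CYP2C9 pathway (27% of clearance) is reduced to 0.38× activity: 0.27 × 0.38 = 0.1026.
Non-CYP routes (46%) are unchanged.
New clearance relative to baseline: 0.048 + 0.0165 + 0.1026 + 0.46 = 0.6271.
Because AUC varies inversely with clearance, the combined effect is 1 / 0.6271 = 1.59.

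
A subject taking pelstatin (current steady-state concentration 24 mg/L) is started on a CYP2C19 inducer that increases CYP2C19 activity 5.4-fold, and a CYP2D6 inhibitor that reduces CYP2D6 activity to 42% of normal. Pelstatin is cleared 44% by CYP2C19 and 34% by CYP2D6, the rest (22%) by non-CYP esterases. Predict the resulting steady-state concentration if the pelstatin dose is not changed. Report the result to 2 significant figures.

CYP2C19: 0.44 × 5.4 = 2.376
CYP2D6: 0.34 × 0.42 = 0.1428
Other: 0.22 (unchanged)
Relative clearance = 2.376 + 0.1428 + 0.22 = 2.7388.
Dividing the baseline by the relative clearance: 24 / 2.7388 = 8.8 mg/L.

8.8 mg/L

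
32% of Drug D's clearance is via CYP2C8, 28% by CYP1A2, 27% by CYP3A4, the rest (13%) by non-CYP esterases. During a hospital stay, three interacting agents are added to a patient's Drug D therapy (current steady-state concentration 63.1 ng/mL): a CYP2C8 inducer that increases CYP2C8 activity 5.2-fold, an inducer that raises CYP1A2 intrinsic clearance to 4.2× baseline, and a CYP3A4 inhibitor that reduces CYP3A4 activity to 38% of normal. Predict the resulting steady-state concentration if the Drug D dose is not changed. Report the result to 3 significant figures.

CYP2C8: 0.32 × 5.2 = 1.664
CYP1A2: 0.28 × 4.2 = 1.176
CYP3A4: 0.27 × 0.38 = 0.1026
Other: 0.13 (unchanged)
Relative clearance = 1.664 + 1.176 + 0.1026 + 0.13 = 3.0726.
Steady-state concentration ∝ 1/CL: new value = 63.1 / 3.0726 = 20.5 ng/mL.

20.5 ng/mL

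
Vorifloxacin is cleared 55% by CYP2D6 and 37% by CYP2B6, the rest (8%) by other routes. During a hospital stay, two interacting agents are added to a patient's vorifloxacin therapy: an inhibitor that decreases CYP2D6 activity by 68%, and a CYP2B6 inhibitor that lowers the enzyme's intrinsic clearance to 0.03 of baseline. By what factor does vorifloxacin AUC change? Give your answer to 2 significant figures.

CYP2D6: 0.55 × 0.32 = 0.176
CYP2B6: 0.37 × 0.03 = 0.0111
Other: 0.08 (unchanged)
New clearance relative to baseline: 0.176 + 0.0111 + 0.08 = 0.2671.
AUC ∝ 1/CL: fold-change = 1 / 0.2671 = 3.7.

3.7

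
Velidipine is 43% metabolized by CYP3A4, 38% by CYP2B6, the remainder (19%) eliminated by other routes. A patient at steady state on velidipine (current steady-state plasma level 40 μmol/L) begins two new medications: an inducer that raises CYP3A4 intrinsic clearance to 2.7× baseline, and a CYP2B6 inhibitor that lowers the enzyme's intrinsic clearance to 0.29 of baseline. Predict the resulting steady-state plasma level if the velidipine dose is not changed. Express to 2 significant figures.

27 μmol/L

CYP3A4: 0.43 × 2.7 = 1.161
CYP2B6: 0.38 × 0.29 = 0.1102
Other: 0.19 (unchanged)
Relative clearance = 1.161 + 0.1102 + 0.19 = 1.4612.
Dividing the baseline by the relative clearance: 40 / 1.4612 = 27 μmol/L.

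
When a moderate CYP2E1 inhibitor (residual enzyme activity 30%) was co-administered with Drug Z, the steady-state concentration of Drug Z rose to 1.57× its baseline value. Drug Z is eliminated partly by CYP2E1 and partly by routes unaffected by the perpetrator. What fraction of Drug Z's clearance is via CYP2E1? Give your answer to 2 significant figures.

Call the CYP2E1 fraction fm. After the interaction, CL_new/CL_old = fm × 0.3 + (1 − fm).
Steady-state concentration ratio = 1 / (new CL fraction), so new CL fraction = 1 / 1.57 = 0.6369.
fm × 0.3 + 1 − fm = 0.6369  ⇒  fm × (0.3 − 1) = −0.3631  ⇒  fm = 0.52.

0.52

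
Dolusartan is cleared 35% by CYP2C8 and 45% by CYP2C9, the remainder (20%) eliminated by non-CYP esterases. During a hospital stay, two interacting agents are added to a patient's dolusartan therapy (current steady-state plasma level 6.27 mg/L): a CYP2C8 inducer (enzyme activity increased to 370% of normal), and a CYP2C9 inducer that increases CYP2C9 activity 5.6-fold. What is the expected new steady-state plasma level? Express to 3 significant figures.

1.56 mg/L

The CYP2C8 pathway (35% of clearance) rises to 3.7× activity: 0.35 × 3.7 = 1.295.
The CYP2C9 pathway (45% of clearance) rises to 5.6× activity: 0.45 × 5.6 = 2.52.
Non-CYP routes (20%) are unchanged.
CL_new/CL_old = 1.295 + 2.52 + 0.2 = 4.015.
New steady-state plasma level = 6.27 / 4.015 = 1.56 mg/L (concentration scales inversely with clearance).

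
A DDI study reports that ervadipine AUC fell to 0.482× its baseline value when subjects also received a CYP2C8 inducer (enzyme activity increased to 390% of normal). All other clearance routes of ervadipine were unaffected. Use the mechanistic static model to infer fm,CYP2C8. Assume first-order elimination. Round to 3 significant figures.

0.371

Write x for the fraction cleared via CYP2C8. The observed AUC change means clearance rose to 1/0.482 = 2.075 of baseline.
Setting x·3.9 + (1 − x) = 2.075 and solving: x = (2.075 − 1)/(3.9 − 1) = 0.371.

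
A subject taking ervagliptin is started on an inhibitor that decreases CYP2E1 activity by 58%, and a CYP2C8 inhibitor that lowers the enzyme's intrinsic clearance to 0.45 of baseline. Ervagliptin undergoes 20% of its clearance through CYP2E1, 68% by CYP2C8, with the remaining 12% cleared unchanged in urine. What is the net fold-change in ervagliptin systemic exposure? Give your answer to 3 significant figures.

1.96

CYP2E1: 0.2 × 0.42 = 0.084
CYP2C8: 0.68 × 0.45 = 0.306
Other: 0.12 (unchanged)
Relative clearance = 0.084 + 0.306 + 0.12 = 0.51.
Because systemic exposure varies inversely with clearance, the combined effect is 1 / 0.51 = 1.96.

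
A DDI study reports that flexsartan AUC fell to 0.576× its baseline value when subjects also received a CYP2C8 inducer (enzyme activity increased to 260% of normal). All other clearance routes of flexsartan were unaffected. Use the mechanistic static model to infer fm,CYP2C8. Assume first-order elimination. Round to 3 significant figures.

0.460

Call the CYP2C8 fraction fm. After the interaction, CL_new/CL_old = fm × 2.6 + (1 − fm).
AUC ratio = 1 / (new CL fraction), so new CL fraction = 1 / 0.576 = 1.736.
fm × 2.6 + 1 − fm = 1.736  ⇒  fm × (2.6 − 1) = 0.7361  ⇒  fm = 0.460.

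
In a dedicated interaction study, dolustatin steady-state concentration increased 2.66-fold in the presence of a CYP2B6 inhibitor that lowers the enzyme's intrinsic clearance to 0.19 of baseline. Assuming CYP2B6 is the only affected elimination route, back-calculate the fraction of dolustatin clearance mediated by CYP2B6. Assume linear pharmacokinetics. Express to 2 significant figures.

0.77

Let x = fm,CYP2B6. Because steady-state concentration ∝ 1/CL, relative clearance fell to 1/2.66 = 0.3759.
Only the CYP2B6 route changed, so 0.3759 = x·0.19 + (1 − x), giving x = 0.77.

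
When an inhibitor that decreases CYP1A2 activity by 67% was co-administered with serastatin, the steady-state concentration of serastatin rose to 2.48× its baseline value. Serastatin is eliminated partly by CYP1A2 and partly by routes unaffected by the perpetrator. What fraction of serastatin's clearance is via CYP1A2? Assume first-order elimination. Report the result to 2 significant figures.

Write x for the fraction cleared via CYP1A2. The observed steady-state concentration change means clearance fell to 1/2.48 = 0.4032 of baseline.
Only the CYP1A2 route changed, so 0.4032 = x·0.33 + (1 − x), giving x = 0.89.

0.89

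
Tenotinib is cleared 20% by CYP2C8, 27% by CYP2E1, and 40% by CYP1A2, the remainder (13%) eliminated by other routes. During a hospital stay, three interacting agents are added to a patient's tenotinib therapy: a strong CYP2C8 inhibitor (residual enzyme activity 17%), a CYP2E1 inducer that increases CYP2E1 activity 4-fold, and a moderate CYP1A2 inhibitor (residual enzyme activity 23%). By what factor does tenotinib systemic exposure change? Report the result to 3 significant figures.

0.749

The CYP2C8 pathway (20% of clearance) is reduced to 0.17× activity: 0.2 × 0.17 = 0.034.
The CYP2E1 pathway (27% of clearance) rises to 4× activity: 0.27 × 4 = 1.08.
The CYP1A2 pathway (40% of clearance) drops to 0.23× activity: 0.4 × 0.23 = 0.092.
The remaining 13% of clearance is unaffected.
Relative clearance = 0.034 + 1.08 + 0.092 + 0.13 = 1.336.
Net systemic exposure ratio = 1 / 1.336 = 0.749.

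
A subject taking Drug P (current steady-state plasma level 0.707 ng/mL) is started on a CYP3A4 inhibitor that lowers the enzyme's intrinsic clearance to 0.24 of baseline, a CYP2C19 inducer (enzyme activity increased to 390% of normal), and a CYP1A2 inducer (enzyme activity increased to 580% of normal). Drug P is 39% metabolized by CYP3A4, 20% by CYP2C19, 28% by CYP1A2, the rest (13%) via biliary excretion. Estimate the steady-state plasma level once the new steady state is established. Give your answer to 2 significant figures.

0.27 ng/mL

The CYP3A4 pathway (39% of clearance) is reduced to 0.24× activity: 0.39 × 0.24 = 0.0936.
The CYP2C19 pathway (20% of clearance) increases to 3.9× activity: 0.2 × 3.9 = 0.78.
The CYP1A2 pathway (28% of clearance) rises to 5.8× activity: 0.28 × 5.8 = 1.624.
Non-CYP routes (13%) are unchanged.
New clearance relative to baseline: 0.0936 + 0.78 + 1.624 + 0.13 = 2.6276.
Steady-state plasma level ∝ 1/CL: new value = 0.707 / 2.6276 = 0.27 ng/mL.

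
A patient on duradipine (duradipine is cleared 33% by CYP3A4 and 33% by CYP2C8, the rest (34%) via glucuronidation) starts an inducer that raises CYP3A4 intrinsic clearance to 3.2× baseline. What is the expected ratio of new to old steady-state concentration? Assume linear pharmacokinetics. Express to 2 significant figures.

The CYP3A4 pathway (33% of clearance) is boosted to 3.2× activity: 0.33 × 3.2 = 1.056.
CYP2C8 (33%) and the residual 34% are unaffected.
New clearance relative to baseline: 1.056 + 0.33 + 0.34 = 1.726.
Steady-state concentration ratio = CL_old/CL_new = 1 / 1.726 = 0.58.

0.58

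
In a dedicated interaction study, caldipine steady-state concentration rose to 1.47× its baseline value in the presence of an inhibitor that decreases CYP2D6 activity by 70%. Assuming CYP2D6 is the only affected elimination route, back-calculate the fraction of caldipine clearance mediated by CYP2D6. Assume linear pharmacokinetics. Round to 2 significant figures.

Write x for the fraction cleared via CYP2D6. The observed steady-state concentration change means clearance fell to 1/1.47 = 0.6803 of baseline.
Setting x·0.3 + (1 − x) = 0.6803 and solving: x = (0.6803 − 1)/(0.3 − 1) = 0.46.

0.46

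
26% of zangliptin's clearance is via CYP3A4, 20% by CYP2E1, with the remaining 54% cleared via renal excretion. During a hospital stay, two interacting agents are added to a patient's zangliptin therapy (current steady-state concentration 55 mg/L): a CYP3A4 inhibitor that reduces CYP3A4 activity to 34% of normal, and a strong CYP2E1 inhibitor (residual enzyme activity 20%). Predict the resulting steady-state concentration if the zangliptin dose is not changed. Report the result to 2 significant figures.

The CYP3A4 pathway (26% of clearance) falls to 0.34× activity: 0.26 × 0.34 = 0.0884.
The CYP2E1 pathway (20% of clearance) is reduced to 0.2× activity: 0.2 × 0.2 = 0.04.
Non-CYP routes (54%) are unchanged.
New clearance relative to baseline: 0.0884 + 0.04 + 0.54 = 0.6684.
Dividing the baseline by the relative clearance: 55 / 0.6684 = 82 mg/L.

82 mg/L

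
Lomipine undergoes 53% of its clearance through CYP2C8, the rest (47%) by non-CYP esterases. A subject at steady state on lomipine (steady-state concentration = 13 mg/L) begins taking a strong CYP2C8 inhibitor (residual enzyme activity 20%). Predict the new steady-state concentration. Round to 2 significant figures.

CYP2C8: 0.53 × 0.2 = 0.106
Other: 0.47 (unchanged)
New clearance relative to baseline: 0.106 + 0.47 = 0.576.
New steady-state concentration = baseline ÷ relative clearance = 13 / 0.576 = 23 mg/L.

23 mg/L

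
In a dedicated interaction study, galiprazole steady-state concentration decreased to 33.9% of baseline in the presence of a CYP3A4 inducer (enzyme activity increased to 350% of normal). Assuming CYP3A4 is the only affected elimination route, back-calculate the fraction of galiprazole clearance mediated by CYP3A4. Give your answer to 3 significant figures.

0.780

Write x for the fraction cleared via CYP3A4. The observed steady-state concentration change means clearance rose to 1/0.339 = 2.95 of baseline.
Only the CYP3A4 route changed, so 2.95 = x·3.5 + (1 − x), giving x = 0.780.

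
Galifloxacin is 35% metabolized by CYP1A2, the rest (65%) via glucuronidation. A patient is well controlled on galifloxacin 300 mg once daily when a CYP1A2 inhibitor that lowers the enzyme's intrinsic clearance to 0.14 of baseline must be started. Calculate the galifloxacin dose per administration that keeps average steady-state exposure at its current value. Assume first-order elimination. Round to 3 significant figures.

210 mg

The CYP1A2 pathway (35% of clearance) drops to 0.14× activity: 0.35 × 0.14 = 0.049.
Non-CYP routes (65%) are unchanged.
Relative clearance = 0.049 + 0.65 = 0.699.
Exposure is unchanged when dose changes in proportion to clearance. New dose = 300 mg × 0.699 = 210 mg.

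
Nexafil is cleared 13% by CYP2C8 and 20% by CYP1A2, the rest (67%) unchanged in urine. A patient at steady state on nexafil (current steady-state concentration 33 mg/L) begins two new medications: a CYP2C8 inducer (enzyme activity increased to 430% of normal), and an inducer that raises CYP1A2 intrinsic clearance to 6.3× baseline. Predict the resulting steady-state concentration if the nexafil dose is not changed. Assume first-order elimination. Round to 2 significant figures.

The CYP2C8 pathway (13% of clearance) is boosted to 4.3× activity: 0.13 × 4.3 = 0.559.
The CYP1A2 pathway (20% of clearance) increases to 6.3× activity: 0.2 × 6.3 = 1.26.
Non-CYP routes (67%) are unchanged.
New clearance relative to baseline: 0.559 + 1.26 + 0.67 = 2.489.
Steady-state concentration ∝ 1/CL: new value = 33 / 2.489 = 13 mg/L.

13 mg/L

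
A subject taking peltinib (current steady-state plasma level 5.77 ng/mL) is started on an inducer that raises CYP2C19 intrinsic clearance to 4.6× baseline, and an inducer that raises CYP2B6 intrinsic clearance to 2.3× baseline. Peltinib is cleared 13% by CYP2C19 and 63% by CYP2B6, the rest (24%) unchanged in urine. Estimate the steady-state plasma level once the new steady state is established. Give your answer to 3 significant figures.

The CYP2C19 pathway (13% of clearance) rises to 4.6× activity: 0.13 × 4.6 = 0.598.
The CYP2B6 pathway (63% of clearance) rises to 2.3× activity: 0.63 × 2.3 = 1.449.
Non-CYP routes (24%) are unchanged.
Relative clearance = 0.598 + 1.449 + 0.24 = 2.287.
Dividing the baseline by the relative clearance: 5.77 / 2.287 = 2.52 ng/mL.

2.52 ng/mL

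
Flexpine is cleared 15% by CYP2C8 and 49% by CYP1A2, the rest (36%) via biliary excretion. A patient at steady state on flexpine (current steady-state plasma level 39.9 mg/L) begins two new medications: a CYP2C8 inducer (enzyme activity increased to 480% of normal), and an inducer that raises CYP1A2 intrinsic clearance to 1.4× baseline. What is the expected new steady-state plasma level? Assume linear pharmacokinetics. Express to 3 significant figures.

22.6 mg/L

CYP2C8: 0.15 × 4.8 = 0.72
CYP1A2: 0.49 × 1.4 = 0.686
Other: 0.36 (unchanged)
Relative clearance = 0.72 + 0.686 + 0.36 = 1.766.
Steady-state plasma level ∝ 1/CL: new value = 39.9 / 1.766 = 22.6 mg/L.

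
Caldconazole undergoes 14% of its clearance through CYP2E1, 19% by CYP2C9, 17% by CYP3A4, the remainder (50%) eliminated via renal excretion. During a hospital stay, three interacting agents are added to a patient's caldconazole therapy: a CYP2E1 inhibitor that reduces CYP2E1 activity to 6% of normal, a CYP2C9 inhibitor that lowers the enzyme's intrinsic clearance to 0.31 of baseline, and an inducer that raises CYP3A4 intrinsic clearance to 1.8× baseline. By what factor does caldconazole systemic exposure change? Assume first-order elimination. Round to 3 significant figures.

1.15

The CYP2E1 pathway (14% of clearance) falls to 0.06× activity: 0.14 × 0.06 = 0.0084.
The CYP2C9 pathway (19% of clearance) drops to 0.31× activity: 0.19 × 0.31 = 0.0589.
The CYP3A4 pathway (17% of clearance) rises to 1.8× activity: 0.17 × 1.8 = 0.306.
Non-CYP routes (50%) are unchanged.
CL_new/CL_old = 0.0084 + 0.0589 + 0.306 + 0.5 = 0.8733.
Systemic exposure ∝ 1/CL: fold-change = 1 / 0.8733 = 1.15.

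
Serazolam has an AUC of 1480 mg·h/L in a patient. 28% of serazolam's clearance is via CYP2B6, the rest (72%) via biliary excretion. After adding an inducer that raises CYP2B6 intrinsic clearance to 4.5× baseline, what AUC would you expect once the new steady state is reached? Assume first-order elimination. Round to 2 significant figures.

7.5 × 10² mg·h/L

The CYP2B6 pathway (28% of clearance) rises to 4.5× activity: 0.28 × 4.5 = 1.26.
The remaining 72% of clearance is unaffected.
Relative clearance = 1.26 + 0.72 = 1.98.
New AUC = baseline ÷ relative clearance = 1480 / 1.98 = 7.5 × 10² mg·h/L.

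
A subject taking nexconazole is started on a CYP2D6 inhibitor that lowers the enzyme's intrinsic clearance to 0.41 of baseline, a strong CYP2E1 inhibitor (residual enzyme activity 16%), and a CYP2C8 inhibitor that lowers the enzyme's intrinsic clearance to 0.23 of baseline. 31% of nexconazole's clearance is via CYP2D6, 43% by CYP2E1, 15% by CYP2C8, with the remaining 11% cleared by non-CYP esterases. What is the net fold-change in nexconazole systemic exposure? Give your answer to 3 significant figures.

2.94

The CYP2D6 pathway (31% of clearance) drops to 0.41× activity: 0.31 × 0.41 = 0.1271.
The CYP2E1 pathway (43% of clearance) drops to 0.16× activity: 0.43 × 0.16 = 0.0688.
The CYP2C8 pathway (15% of clearance) falls to 0.23× activity: 0.15 × 0.23 = 0.0345.
The remaining 11% of clearance is unaffected.
New clearance relative to baseline: 0.1271 + 0.0688 + 0.0345 + 0.11 = 0.3404.
Systemic exposure ∝ 1/CL: fold-change = 1 / 0.3404 = 2.94.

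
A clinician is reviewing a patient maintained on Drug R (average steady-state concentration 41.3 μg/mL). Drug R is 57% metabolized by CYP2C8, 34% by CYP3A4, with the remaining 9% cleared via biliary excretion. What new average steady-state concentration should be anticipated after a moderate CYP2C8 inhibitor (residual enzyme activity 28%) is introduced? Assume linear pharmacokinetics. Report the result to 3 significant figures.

70.0 μg/mL

The CYP2C8 pathway (57% of clearance) falls to 0.28× activity: 0.57 × 0.28 = 0.1596.
CYP3A4 (34%) and the residual 9% are unaffected.
New clearance relative to baseline: 0.1596 + 0.34 + 0.09 = 0.5896.
With dosing unchanged, average steady-state concentration scales as 1/CL: 41.3 / 0.5896 = 70.0 μg/mL.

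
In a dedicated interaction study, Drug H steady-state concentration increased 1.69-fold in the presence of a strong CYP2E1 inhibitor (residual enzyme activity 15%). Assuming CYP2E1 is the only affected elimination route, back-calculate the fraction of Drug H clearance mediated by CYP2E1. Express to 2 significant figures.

0.48

Let fm be the CYP2E1 fraction. New clearance relative to baseline = fm × 0.15 + (1 − fm).
Steady-state concentration ratio = 1 / (new CL fraction), so new CL fraction = 1 / 1.69 = 0.5917.
fm × 0.15 + 1 − fm = 0.5917  ⇒  fm × (0.15 − 1) = −0.4083  ⇒  fm = 0.48.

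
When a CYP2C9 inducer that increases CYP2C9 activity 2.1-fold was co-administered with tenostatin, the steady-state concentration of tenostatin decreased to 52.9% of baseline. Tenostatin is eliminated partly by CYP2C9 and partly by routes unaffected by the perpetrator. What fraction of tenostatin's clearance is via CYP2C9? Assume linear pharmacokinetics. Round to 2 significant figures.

CL'/CL = 1 / 0.529 = 1.89
2.1·fm + (1 − fm) = 1.89
fm = (1.89 − 1) / (2.1 − 1) = 0.81

0.81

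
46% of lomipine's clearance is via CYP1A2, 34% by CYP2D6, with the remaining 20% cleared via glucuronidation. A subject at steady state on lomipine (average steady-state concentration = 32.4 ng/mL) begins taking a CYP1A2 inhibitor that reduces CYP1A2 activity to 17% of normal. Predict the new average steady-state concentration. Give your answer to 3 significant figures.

52.4 ng/mL

The CYP1A2 pathway (46% of clearance) is reduced to 0.17× activity: 0.46 × 0.17 = 0.0782.
CYP2D6 (34%) and the residual 20% are unaffected.
Relative clearance = 0.0782 + 0.34 + 0.2 = 0.6182.
New average steady-state concentration = baseline ÷ relative clearance = 32.4 / 0.6182 = 52.4 ng/mL.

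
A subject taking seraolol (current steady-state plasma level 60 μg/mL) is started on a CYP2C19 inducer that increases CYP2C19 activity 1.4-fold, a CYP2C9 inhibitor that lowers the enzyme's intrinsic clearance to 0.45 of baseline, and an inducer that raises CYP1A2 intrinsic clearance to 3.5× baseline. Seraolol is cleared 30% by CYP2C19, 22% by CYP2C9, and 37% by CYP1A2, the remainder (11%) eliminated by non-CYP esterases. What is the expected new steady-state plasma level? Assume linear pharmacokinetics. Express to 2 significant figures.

31 μg/mL

The CYP2C19 pathway (30% of clearance) is boosted to 1.4× activity: 0.3 × 1.4 = 0.42.
The CYP2C9 pathway (22% of clearance) is reduced to 0.45× activity: 0.22 × 0.45 = 0.099.
The CYP1A2 pathway (37% of clearance) is boosted to 3.5× activity: 0.37 × 3.5 = 1.295.
Non-CYP routes (11%) are unchanged.
CL_new/CL_old = 0.42 + 0.099 + 1.295 + 0.11 = 1.924.
Dividing the baseline by the relative clearance: 60 / 1.924 = 31 μg/mL.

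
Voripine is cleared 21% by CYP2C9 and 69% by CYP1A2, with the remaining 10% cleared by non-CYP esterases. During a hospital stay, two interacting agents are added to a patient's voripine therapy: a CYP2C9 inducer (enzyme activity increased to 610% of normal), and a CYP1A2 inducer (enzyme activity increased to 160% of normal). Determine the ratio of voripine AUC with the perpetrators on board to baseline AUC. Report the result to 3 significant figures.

0.402

The CYP2C9 pathway (21% of clearance) increases to 6.1× activity: 0.21 × 6.1 = 1.281.
The CYP1A2 pathway (69% of clearance) is boosted to 1.6× activity: 0.69 × 1.6 = 1.104.
The remaining 10% of clearance is unaffected.
CL_new/CL_old = 1.281 + 1.104 + 0.1 = 2.485.
Because AUC varies inversely with clearance, the combined effect is 1 / 2.485 = 0.402.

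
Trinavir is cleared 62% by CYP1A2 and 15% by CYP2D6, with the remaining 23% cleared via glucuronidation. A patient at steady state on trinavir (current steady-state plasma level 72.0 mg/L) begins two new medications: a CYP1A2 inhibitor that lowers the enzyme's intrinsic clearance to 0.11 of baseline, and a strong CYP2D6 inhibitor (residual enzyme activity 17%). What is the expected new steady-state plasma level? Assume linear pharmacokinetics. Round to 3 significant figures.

The CYP1A2 pathway (62% of clearance) is reduced to 0.11× activity: 0.62 × 0.11 = 0.0682.
The CYP2D6 pathway (15% of clearance) falls to 0.17× activity: 0.15 × 0.17 = 0.0255.
The remaining 23% of clearance is unaffected.
CL_new/CL_old = 0.0682 + 0.0255 + 0.23 = 0.3237.
Dividing the baseline by the relative clearance: 72.0 / 0.3237 = 222 mg/L.

222 mg/L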